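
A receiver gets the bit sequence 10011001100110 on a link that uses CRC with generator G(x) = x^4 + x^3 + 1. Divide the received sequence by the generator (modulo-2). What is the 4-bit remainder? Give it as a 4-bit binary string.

Modulo-2 division of 10011001100110 by 11001:
  pos 0: 10011 XOR 11001 = 01010
  pos 1: 10100 XOR 11001 = 01101
  pos 2: 11010 XOR 11001 = 00011
  pos 5: 11110 XOR 11001 = 00111
  pos 7: 11101 XOR 11001 = 00100
  pos 9: 10010 XOR 11001 = 01011
Remainder = 1011 (nonzero — an error is detected).

1011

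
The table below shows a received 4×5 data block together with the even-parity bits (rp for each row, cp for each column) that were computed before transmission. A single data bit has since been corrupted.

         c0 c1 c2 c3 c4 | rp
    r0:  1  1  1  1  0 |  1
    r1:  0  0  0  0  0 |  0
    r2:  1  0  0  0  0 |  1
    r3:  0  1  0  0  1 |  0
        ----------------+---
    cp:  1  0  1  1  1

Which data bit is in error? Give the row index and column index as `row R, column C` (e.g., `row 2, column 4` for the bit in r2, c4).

Recompute each row's even parity and compare to rp:
  r0: data parity 0, sent rp 1 → mismatch
  r1: data parity 0, sent rp 0 → ok
  r2: data parity 1, sent rp 1 → ok
  r3: data parity 0, sent rp 0 → ok
Recompute each column's even parity and compare to cp:
  c0: data parity 0, sent cp 1 → mismatch
  c1: data parity 0, sent cp 0 → ok
  c2: data parity 1, sent cp 1 → ok
  c3: data parity 1, sent cp 1 → ok
  c4: data parity 1, sent cp 1 → ok
Exactly one row (r0) and one column (c0) fail → the flipped bit is at their intersection.

row 0, column 0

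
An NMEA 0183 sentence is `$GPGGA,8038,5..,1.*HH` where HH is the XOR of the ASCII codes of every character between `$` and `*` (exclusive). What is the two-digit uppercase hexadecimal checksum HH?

XOR the ASCII codes of the payload characters:
  'G' = 0x47 → acc = 0x47
  'P' = 0x50 → acc = 0x17
  'G' = 0x47 → acc = 0x50
  'G' = 0x47 → acc = 0x17
  'A' = 0x41 → acc = 0x56
  ',' = 0x2C → acc = 0x7A
  '8' = 0x38 → acc = 0x42
  '0' = 0x30 → acc = 0x72
  '3' = 0x33 → acc = 0x41
  '8' = 0x38 → acc = 0x79
  ',' = 0x2C → acc = 0x55
  '5' = 0x35 → acc = 0x60
  '.' = 0x2E → acc = 0x4E
  '.' = 0x2E → acc = 0x60
  ',' = 0x2C → acc = 0x4C
  '1' = 0x31 → acc = 0x7D
  '.' = 0x2E → acc = 0x53
Checksum = 0x53.

53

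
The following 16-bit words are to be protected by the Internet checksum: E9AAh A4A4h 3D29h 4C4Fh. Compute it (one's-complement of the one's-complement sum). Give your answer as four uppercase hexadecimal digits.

E837

One's-complement addition (fold any carry out of bit 15 back into bit 0):
  0xE9AA + 0xA4A4 = 0x18E4E → wrap carry → 0x8E4F
  0x8E4F + 0x3D29 = 0x0CB78
  0xCB78 + 0x4C4F = 0x117C7 → wrap carry → 0x17C8
One's-complement sum = 0x17C8.
Checksum = ~0x17C8 & 0xFFFF = 0xE837.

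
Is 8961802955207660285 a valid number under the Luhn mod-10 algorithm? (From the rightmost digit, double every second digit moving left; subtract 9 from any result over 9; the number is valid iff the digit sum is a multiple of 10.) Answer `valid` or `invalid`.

invalid

From the right, keep odd positions and double even positions (subtract 9 from any doubled value over 9):
  doubled (positions 2,4,...): 7 0 3 0 1 9 0 2 9 → sum 31
  kept (positions 1,3,...): 5 2 6 7 2 5 2 8 6 8 → sum 51
Total = 82.
82 mod 10 = 2, so the number is invalid.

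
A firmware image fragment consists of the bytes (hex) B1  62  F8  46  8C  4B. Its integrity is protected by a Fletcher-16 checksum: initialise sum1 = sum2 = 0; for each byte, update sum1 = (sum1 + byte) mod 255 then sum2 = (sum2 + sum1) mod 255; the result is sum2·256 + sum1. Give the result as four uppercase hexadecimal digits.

312B

Running sums (mod 255):
  after byte 0 (B1): sum1=177, sum2=177
  after byte 1 (62): sum1=20, sum2=197
  after byte 2 (F8): sum1=13, sum2=210
  after byte 3 (46): sum1=83, sum2=38
  after byte 4 (8C): sum1=223, sum2=6
  after byte 5 (4B): sum1=43, sum2=49
Checksum = sum2·256 + sum1 = 49·256 + 43 = 12587 = 0x312B.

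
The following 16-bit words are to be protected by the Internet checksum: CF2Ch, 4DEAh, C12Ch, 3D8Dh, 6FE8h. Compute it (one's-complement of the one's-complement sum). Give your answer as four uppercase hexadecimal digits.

7446

One's-complement addition (fold any carry out of bit 15 back into bit 0):
  0xCF2C + 0x4DEA = 0x11D16 → wrap carry → 0x1D17
  0x1D17 + 0xC12C = 0x0DE43
  0xDE43 + 0x3D8D = 0x11BD0 → wrap carry → 0x1BD1
  0x1BD1 + 0x6FE8 = 0x08BB9
One's-complement sum = 0x8BB9.
Checksum = ~0x8BB9 & 0xFFFF = 0x7446.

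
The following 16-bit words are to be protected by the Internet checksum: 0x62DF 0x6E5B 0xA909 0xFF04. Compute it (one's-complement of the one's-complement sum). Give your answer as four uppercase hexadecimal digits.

One's-complement addition (fold any carry out of bit 15 back into bit 0):
  0x62DF + 0x6E5B = 0x0D13A
  0xD13A + 0xA909 = 0x17A43 → wrap carry → 0x7A44
  0x7A44 + 0xFF04 = 0x17948 → wrap carry → 0x7949
One's-complement sum = 0x7949.
Checksum = ~0x7949 & 0xFFFF = 0x86B6.

86B6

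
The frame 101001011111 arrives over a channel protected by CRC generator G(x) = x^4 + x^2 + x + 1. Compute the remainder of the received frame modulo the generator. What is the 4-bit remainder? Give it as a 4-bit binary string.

0000

Modulo-2 division of 101001011111 by 10111:
  pos 0: 10100 XOR 10111 = 00011
  pos 3: 11101 XOR 10111 = 01010
  pos 4: 10101 XOR 10111 = 00010
  pos 7: 10111 XOR 10111 = 00000
Remainder = 0000 (zero — the frame passes the CRC check).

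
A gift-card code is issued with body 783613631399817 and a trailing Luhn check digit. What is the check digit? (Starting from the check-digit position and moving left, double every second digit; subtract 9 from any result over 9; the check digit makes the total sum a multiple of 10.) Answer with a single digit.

8

Partial digits right→left: 7 1 8 9 9 3 1 3 6 3 1 6 3 8 7
Double every second digit counting from the check-digit position (so the 1st, 3rd, 5th, ... of the partial from the right).
  doubled (with −9 where >9): 5 7 9 2 3 2 6 5 → sum 39
  kept as-is: 1 9 3 3 3 6 8 → sum 33
Total = 39 + 33 = 72.
Check digit = (10 − (72 mod 10)) mod 10 = 8.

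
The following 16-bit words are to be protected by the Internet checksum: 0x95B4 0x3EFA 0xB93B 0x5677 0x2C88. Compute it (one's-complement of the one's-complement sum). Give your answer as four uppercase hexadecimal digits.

One's-complement addition (fold any carry out of bit 15 back into bit 0):
  0x95B4 + 0x3EFA = 0x0D4AE
  0xD4AE + 0xB93B = 0x18DE9 → wrap carry → 0x8DEA
  0x8DEA + 0x5677 = 0x0E461
  0xE461 + 0x2C88 = 0x110E9 → wrap carry → 0x10EA
One's-complement sum = 0x10EA.
Checksum = ~0x10EA & 0xFFFF = 0xEF15.

EF15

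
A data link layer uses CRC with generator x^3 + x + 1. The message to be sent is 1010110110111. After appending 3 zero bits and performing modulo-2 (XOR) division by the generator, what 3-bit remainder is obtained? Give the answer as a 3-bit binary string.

011

Append 3 zeros: 1010110110111000. Divide by 1011 (XOR where the leading bit is 1):
  pos 0: 1010 XOR 1011 = 0001
  pos 3: 1110 XOR 1011 = 0101
  pos 4: 1011 XOR 1011 = 0000
  pos 8: 1011 XOR 1011 = 0000
  pos 12: 1000 XOR 1011 = 0011
Remainder (last 3 bits) = 011. This is the CRC / FCS.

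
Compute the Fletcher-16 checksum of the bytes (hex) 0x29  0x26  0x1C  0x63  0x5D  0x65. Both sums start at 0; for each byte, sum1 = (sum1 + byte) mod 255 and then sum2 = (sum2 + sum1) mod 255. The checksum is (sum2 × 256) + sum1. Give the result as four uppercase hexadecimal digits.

Running sums (mod 255):
  after byte 0 (0x29): sum1=41, sum2=41
  after byte 1 (0x26): sum1=79, sum2=120
  after byte 2 (0x1C): sum1=107, sum2=227
  after byte 3 (0x63): sum1=206, sum2=178
  after byte 4 (0x5D): sum1=44, sum2=222
  after byte 5 (0x65): sum1=145, sum2=112
Checksum = sum2·256 + sum1 = 112·256 + 145 = 28817 = 0x7091.

7091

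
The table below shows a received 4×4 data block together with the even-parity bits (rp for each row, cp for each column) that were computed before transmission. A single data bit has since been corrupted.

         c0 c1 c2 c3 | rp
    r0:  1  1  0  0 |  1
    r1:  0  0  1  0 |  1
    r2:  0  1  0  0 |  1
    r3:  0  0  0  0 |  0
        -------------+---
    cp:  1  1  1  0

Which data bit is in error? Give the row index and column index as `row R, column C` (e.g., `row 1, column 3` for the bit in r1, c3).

Recompute each row's even parity and compare to rp:
  r0: data parity 0, sent rp 1 → mismatch
  r1: data parity 1, sent rp 1 → ok
  r2: data parity 1, sent rp 1 → ok
  r3: data parity 0, sent rp 0 → ok
Recompute each column's even parity and compare to cp:
  c0: data parity 1, sent cp 1 → ok
  c1: data parity 0, sent cp 1 → mismatch
  c2: data parity 1, sent cp 1 → ok
  c3: data parity 0, sent cp 0 → ok
Exactly one row (r0) and one column (c1) fail → the flipped bit is at their intersection.

row 0, column 1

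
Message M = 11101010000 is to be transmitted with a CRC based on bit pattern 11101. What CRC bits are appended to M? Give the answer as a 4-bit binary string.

Append 4 zeros: 111010100000000. Divide by 11101 (XOR where the leading bit is 1):
  pos 0: 11101 XOR 11101 = 00000
  pos 6: 10000 XOR 11101 = 01101
  pos 7: 11010 XOR 11101 = 00111
  pos 9: 11100 XOR 11101 = 00001
Remainder (last 4 bits) = 0010. This is the CRC / FCS.

0010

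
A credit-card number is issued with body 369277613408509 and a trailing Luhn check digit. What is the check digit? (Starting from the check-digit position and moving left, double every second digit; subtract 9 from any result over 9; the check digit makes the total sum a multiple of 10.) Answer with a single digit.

Partial digits right→left: 9 0 5 8 0 4 3 1 6 7 7 2 9 6 3
Double every second digit counting from the check-digit position (so the 1st, 3rd, 5th, ... of the partial from the right).
  doubled (with −9 where >9): 9 1 0 6 3 5 9 6 → sum 39
  kept as-is: 0 8 4 1 7 2 6 → sum 28
Total = 39 + 28 = 67.
Check digit = (10 − (67 mod 10)) mod 10 = 3.

3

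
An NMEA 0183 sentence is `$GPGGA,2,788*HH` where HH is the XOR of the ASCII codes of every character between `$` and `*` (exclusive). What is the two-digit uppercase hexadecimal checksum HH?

XOR the ASCII codes of the payload characters:
  'G' = 0x47 → acc = 0x47
  'P' = 0x50 → acc = 0x17
  'G' = 0x47 → acc = 0x50
  'G' = 0x47 → acc = 0x17
  'A' = 0x41 → acc = 0x56
  ',' = 0x2C → acc = 0x7A
  '2' = 0x32 → acc = 0x48
  ',' = 0x2C → acc = 0x64
  '7' = 0x37 → acc = 0x53
  '8' = 0x38 → acc = 0x6B
  '8' = 0x38 → acc = 0x53
Checksum = 0x53.

53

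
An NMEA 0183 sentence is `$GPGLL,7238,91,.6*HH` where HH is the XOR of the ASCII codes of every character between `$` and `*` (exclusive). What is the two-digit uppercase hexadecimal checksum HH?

62

XOR the ASCII codes of the payload characters:
  'G' = 0x47 → acc = 0x47
  'P' = 0x50 → acc = 0x17
  'G' = 0x47 → acc = 0x50
  'L' = 0x4C → acc = 0x1C
  'L' = 0x4C → acc = 0x50
  ',' = 0x2C → acc = 0x7C
  '7' = 0x37 → acc = 0x4B
  '2' = 0x32 → acc = 0x79
  '3' = 0x33 → acc = 0x4A
  '8' = 0x38 → acc = 0x72
  ',' = 0x2C → acc = 0x5E
  '9' = 0x39 → acc = 0x67
  '1' = 0x31 → acc = 0x56
  ',' = 0x2C → acc = 0x7A
  '.' = 0x2E → acc = 0x54
  '6' = 0x36 → acc = 0x62
Checksum = 0x62.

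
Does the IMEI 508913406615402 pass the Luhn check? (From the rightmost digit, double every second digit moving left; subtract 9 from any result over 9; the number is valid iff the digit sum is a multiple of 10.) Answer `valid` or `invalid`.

From the right, keep odd positions and double even positions (subtract 9 from any doubled value over 9):
  doubled (positions 2,4,...): 0 1 3 0 6 9 0 → sum 19
  kept (positions 1,3,...): 2 4 1 6 4 1 8 5 → sum 31
Total = 50.
50 mod 10 = 0, so the number is valid.

valid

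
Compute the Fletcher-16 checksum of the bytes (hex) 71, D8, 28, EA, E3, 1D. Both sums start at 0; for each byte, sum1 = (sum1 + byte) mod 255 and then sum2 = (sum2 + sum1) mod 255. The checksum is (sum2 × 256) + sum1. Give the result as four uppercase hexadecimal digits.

2B5E

Running sums (mod 255):
  after byte 0 (71): sum1=113, sum2=113
  after byte 1 (D8): sum1=74, sum2=187
  after byte 2 (28): sum1=114, sum2=46
  after byte 3 (EA): sum1=93, sum2=139
  after byte 4 (E3): sum1=65, sum2=204
  after byte 5 (1D): sum1=94, sum2=43
Checksum = sum2·256 + sum1 = 43·256 + 94 = 11102 = 0x2B5E.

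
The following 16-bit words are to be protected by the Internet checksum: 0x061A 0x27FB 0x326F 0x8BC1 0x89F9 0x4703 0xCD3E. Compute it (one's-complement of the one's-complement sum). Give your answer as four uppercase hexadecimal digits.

757E

One's-complement addition (fold any carry out of bit 15 back into bit 0):
  0x061A + 0x27FB = 0x02E15
  0x2E15 + 0x326F = 0x06084
  0x6084 + 0x8BC1 = 0x0EC45
  0xEC45 + 0x89F9 = 0x1763E → wrap carry → 0x763F
  0x763F + 0x4703 = 0x0BD42
  0xBD42 + 0xCD3E = 0x18A80 → wrap carry → 0x8A81
One's-complement sum = 0x8A81.
Checksum = ~0x8A81 & 0xFFFF = 0x757E.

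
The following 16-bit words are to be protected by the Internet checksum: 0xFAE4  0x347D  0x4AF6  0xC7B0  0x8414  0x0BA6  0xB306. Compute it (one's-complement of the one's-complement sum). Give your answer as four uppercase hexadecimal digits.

One's-complement addition (fold any carry out of bit 15 back into bit 0):
  0xFAE4 + 0x347D = 0x12F61 → wrap carry → 0x2F62
  0x2F62 + 0x4AF6 = 0x07A58
  0x7A58 + 0xC7B0 = 0x14208 → wrap carry → 0x4209
  0x4209 + 0x8414 = 0x0C61D
  0xC61D + 0x0BA6 = 0x0D1C3
  0xD1C3 + 0xB306 = 0x184C9 → wrap carry → 0x84CA
One's-complement sum = 0x84CA.
Checksum = ~0x84CA & 0xFFFF = 0x7B35.

7B35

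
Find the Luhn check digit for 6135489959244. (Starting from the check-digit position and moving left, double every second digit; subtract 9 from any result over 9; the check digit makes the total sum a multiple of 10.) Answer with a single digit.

5

Partial digits right→left: 4 4 2 9 5 9 9 8 4 5 3 1 6
Double every second digit counting from the check-digit position (so the 1st, 3rd, 5th, ... of the partial from the right).
  doubled (with −9 where >9): 8 4 1 9 8 6 3 → sum 39
  kept as-is: 4 9 9 8 5 1 → sum 36
Total = 39 + 36 = 75.
Check digit = (10 − (75 mod 10)) mod 10 = 5.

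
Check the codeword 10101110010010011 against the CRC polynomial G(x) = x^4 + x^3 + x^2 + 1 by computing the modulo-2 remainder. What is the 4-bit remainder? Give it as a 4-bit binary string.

1000

Modulo-2 division of 10101110010010011 by 11101:
  pos 0: 10101 XOR 11101 = 01000
  pos 1: 10001 XOR 11101 = 01100
  pos 2: 11001 XOR 11101 = 00100
  pos 4: 10000 XOR 11101 = 01101
  pos 5: 11011 XOR 11101 = 00110
  pos 7: 11000 XOR 11101 = 00101
  pos 9: 10110 XOR 11101 = 01011
  pos 10: 10110 XOR 11101 = 01011
  pos 11: 10111 XOR 11101 = 01010
  pos 12: 10101 XOR 11101 = 01000
Remainder = 1000 (nonzero — an error is detected).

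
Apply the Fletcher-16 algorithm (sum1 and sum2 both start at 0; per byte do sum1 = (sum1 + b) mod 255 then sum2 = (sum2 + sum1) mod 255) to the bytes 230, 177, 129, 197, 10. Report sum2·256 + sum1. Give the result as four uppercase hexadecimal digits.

Running sums (mod 255):
  after byte 0 (230): sum1=230, sum2=230
  after byte 1 (177): sum1=152, sum2=127
  after byte 2 (129): sum1=26, sum2=153
  after byte 3 (197): sum1=223, sum2=121
  after byte 4 (10): sum1=233, sum2=99
Checksum = sum2·256 + sum1 = 99·256 + 233 = 25577 = 0x63E9.

63E9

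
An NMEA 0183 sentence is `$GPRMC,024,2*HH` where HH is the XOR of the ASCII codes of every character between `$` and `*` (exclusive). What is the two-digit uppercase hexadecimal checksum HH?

4F

XOR the ASCII codes of the payload characters:
  'G' = 0x47 → acc = 0x47
  'P' = 0x50 → acc = 0x17
  'R' = 0x52 → acc = 0x45
  'M' = 0x4D → acc = 0x08
  'C' = 0x43 → acc = 0x4B
  ',' = 0x2C → acc = 0x67
  '0' = 0x30 → acc = 0x57
  '2' = 0x32 → acc = 0x65
  '4' = 0x34 → acc = 0x51
  ',' = 0x2C → acc = 0x7D
  '2' = 0x32 → acc = 0x4F
Checksum = 0x4F.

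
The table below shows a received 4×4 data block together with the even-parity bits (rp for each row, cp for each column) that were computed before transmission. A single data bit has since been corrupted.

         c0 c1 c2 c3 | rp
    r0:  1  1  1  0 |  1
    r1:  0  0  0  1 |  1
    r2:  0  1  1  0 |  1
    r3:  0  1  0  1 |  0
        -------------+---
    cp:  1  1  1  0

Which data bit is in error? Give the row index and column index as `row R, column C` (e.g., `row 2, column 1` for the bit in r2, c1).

row 2, column 2

Recompute each row's even parity and compare to rp:
  r0: data parity 1, sent rp 1 → ok
  r1: data parity 1, sent rp 1 → ok
  r2: data parity 0, sent rp 1 → mismatch
  r3: data parity 0, sent rp 0 → ok
Recompute each column's even parity and compare to cp:
  c0: data parity 1, sent cp 1 → ok
  c1: data parity 1, sent cp 1 → ok
  c2: data parity 0, sent cp 1 → mismatch
  c3: data parity 0, sent cp 0 → ok
Exactly one row (r2) and one column (c2) fail → the flipped bit is at their intersection.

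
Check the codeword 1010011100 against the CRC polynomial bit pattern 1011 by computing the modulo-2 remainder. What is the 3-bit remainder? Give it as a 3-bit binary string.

Modulo-2 division of 1010011100 by 1011:
  pos 0: 1010 XOR 1011 = 0001
  pos 3: 1011 XOR 1011 = 0000
Remainder = 100 (nonzero — an error is detected).

100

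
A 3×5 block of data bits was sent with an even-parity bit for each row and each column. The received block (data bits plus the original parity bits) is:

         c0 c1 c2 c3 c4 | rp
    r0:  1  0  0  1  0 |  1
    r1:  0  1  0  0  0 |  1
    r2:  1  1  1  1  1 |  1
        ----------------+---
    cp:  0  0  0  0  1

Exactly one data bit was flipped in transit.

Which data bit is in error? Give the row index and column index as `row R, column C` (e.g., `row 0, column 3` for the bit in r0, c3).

row 0, column 2

Recompute each row's even parity and compare to rp:
  r0: data parity 0, sent rp 1 → mismatch
  r1: data parity 1, sent rp 1 → ok
  r2: data parity 1, sent rp 1 → ok
Recompute each column's even parity and compare to cp:
  c0: data parity 0, sent cp 0 → ok
  c1: data parity 0, sent cp 0 → ok
  c2: data parity 1, sent cp 0 → mismatch
  c3: data parity 0, sent cp 0 → ok
  c4: data parity 1, sent cp 1 → ok
Exactly one row (r0) and one column (c2) fail → the flipped bit is at their intersection.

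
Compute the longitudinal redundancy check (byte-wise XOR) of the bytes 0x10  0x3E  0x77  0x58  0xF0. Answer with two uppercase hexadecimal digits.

F1

XOR the bytes together:
  start with 0x10
  0x10 ⊕ 0x3E = 0x2E
  0x2E ⊕ 0x77 = 0x59
  0x59 ⊕ 0x58 = 0x01
  0x01 ⊕ 0xF0 = 0xF1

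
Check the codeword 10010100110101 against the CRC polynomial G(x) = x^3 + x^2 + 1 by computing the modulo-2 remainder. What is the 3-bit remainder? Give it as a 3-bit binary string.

Modulo-2 division of 10010100110101 by 1101:
  pos 0: 1001 XOR 1101 = 0100
  pos 1: 1000 XOR 1101 = 0101
  pos 2: 1011 XOR 1101 = 0110
  pos 3: 1100 XOR 1101 = 0001
  pos 6: 1011 XOR 1101 = 0110
  pos 7: 1100 XOR 1101 = 0001
  pos 10: 1101 XOR 1101 = 0000
Remainder = 000 (zero — the frame passes the CRC check).

000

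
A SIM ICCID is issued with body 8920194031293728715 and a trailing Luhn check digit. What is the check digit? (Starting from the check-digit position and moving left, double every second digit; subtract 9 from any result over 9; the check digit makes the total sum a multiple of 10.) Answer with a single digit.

9

Partial digits right→left: 5 1 7 8 2 7 3 9 2 1 3 0 4 9 1 0 2 9 8
Double every second digit counting from the check-digit position (so the 1st, 3rd, 5th, ... of the partial from the right).
  doubled (with −9 where >9): 1 5 4 6 4 6 8 2 4 7 → sum 47
  kept as-is: 1 8 7 9 1 0 9 0 9 → sum 44
Total = 47 + 44 = 91.
Check digit = (10 − (91 mod 10)) mod 10 = 9.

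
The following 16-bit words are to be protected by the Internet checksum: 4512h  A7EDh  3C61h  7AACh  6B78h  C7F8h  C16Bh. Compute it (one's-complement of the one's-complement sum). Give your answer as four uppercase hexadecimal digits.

One's-complement addition (fold any carry out of bit 15 back into bit 0):
  0x4512 + 0xA7ED = 0x0ECFF
  0xECFF + 0x3C61 = 0x12960 → wrap carry → 0x2961
  0x2961 + 0x7AAC = 0x0A40D
  0xA40D + 0x6B78 = 0x10F85 → wrap carry → 0x0F86
  0x0F86 + 0xC7F8 = 0x0D77E
  0xD77E + 0xC16B = 0x198E9 → wrap carry → 0x98EA
One's-complement sum = 0x98EA.
Checksum = ~0x98EA & 0xFFFF = 0x6715.

6715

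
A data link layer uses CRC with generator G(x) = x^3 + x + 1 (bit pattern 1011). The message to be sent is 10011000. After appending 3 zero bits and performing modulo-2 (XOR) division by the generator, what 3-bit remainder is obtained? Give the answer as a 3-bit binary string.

Append 3 zeros: 10011000000. Divide by 1011 (XOR where the leading bit is 1):
  pos 0: 1001 XOR 1011 = 0010
  pos 2: 1010 XOR 1011 = 0001
  pos 5: 1000 XOR 1011 = 0011
  pos 7: 1100 XOR 1011 = 0111
Remainder (last 3 bits) = 111. This is the CRC / FCS.

111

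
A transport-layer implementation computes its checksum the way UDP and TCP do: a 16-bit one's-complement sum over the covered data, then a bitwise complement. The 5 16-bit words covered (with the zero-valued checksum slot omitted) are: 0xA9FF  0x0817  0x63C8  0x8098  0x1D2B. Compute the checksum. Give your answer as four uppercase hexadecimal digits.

One's-complement addition (fold any carry out of bit 15 back into bit 0):
  0xA9FF + 0x0817 = 0x0B216
  0xB216 + 0x63C8 = 0x115DE → wrap carry → 0x15DF
  0x15DF + 0x8098 = 0x09677
  0x9677 + 0x1D2B = 0x0B3A2
One's-complement sum = 0xB3A2.
Checksum = ~0xB3A2 & 0xFFFF = 0x4C5D.

4C5D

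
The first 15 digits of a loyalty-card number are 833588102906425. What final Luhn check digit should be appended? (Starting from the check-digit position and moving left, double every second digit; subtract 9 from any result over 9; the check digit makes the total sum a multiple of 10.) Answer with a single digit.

Partial digits right→left: 5 2 4 6 0 9 2 0 1 8 8 5 3 3 8
Double every second digit counting from the check-digit position (so the 1st, 3rd, 5th, ... of the partial from the right).
  doubled (with −9 where >9): 1 8 0 4 2 7 6 7 → sum 35
  kept as-is: 2 6 9 0 8 5 3 → sum 33
Total = 35 + 33 = 68.
Check digit = (10 − (68 mod 10)) mod 10 = 2.

2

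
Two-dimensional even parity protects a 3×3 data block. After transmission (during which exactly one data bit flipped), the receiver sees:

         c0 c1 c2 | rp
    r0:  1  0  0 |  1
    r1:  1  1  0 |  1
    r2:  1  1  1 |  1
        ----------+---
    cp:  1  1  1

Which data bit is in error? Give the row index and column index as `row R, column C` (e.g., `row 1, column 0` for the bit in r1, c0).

Recompute each row's even parity and compare to rp:
  r0: data parity 1, sent rp 1 → ok
  r1: data parity 0, sent rp 1 → mismatch
  r2: data parity 1, sent rp 1 → ok
Recompute each column's even parity and compare to cp:
  c0: data parity 1, sent cp 1 → ok
  c1: data parity 0, sent cp 1 → mismatch
  c2: data parity 1, sent cp 1 → ok
Exactly one row (r1) and one column (c1) fail → the flipped bit is at their intersection.

row 1, column 1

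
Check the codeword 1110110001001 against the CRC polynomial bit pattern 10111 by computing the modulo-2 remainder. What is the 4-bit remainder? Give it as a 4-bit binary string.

Modulo-2 division of 1110110001001 by 10111:
  pos 0: 11101 XOR 10111 = 01010
  pos 1: 10101 XOR 10111 = 00010
  pos 4: 10000 XOR 10111 = 00111
  pos 6: 11110 XOR 10111 = 01001
  pos 7: 10010 XOR 10111 = 00101
Remainder = 1011 (nonzero — an error is detected).

1011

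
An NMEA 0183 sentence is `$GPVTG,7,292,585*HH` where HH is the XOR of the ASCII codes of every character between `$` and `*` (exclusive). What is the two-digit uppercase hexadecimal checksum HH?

XOR the ASCII codes of the payload characters:
  'G' = 0x47 → acc = 0x47
  'P' = 0x50 → acc = 0x17
  'V' = 0x56 → acc = 0x41
  'T' = 0x54 → acc = 0x15
  'G' = 0x47 → acc = 0x52
  ',' = 0x2C → acc = 0x7E
  '7' = 0x37 → acc = 0x49
  ',' = 0x2C → acc = 0x65
  '2' = 0x32 → acc = 0x57
  '9' = 0x39 → acc = 0x6E
  '2' = 0x32 → acc = 0x5C
  ',' = 0x2C → acc = 0x70
  '5' = 0x35 → acc = 0x45
  '8' = 0x38 → acc = 0x7D
  '5' = 0x35 → acc = 0x48
Checksum = 0x48.

48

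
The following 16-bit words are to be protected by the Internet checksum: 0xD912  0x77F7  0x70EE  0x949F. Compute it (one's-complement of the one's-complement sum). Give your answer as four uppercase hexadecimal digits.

One's-complement addition (fold any carry out of bit 15 back into bit 0):
  0xD912 + 0x77F7 = 0x15109 → wrap carry → 0x510A
  0x510A + 0x70EE = 0x0C1F8
  0xC1F8 + 0x949F = 0x15697 → wrap carry → 0x5698
One's-complement sum = 0x5698.
Checksum = ~0x5698 & 0xFFFF = 0xA967.

A967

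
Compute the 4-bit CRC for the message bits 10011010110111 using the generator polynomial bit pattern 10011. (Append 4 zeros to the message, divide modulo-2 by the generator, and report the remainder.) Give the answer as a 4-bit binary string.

1000

Append 4 zeros: 100110101101110000. Divide by 10011 (XOR where the leading bit is 1):
  pos 0: 10011 XOR 10011 = 00000
  pos 6: 10110 XOR 10011 = 00101
  pos 8: 10111 XOR 10011 = 00100
  pos 10: 10010 XOR 10011 = 00001
Remainder (last 4 bits) = 1000. This is the CRC / FCS.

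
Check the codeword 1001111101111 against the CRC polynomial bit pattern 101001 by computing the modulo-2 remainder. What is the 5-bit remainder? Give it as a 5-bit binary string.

00000

Modulo-2 division of 1001111101111 by 101001:
  pos 0: 100111 XOR 101001 = 001110
  pos 2: 111011 XOR 101001 = 010010
  pos 3: 100100 XOR 101001 = 001101
  pos 5: 110111 XOR 101001 = 011110
  pos 6: 111101 XOR 101001 = 010100
  pos 7: 101001 XOR 101001 = 000000
Remainder = 00000 (zero — the frame passes the CRC check).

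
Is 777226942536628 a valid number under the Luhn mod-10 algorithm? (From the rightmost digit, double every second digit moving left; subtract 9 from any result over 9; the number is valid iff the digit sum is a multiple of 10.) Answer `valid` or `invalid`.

invalid

From the right, keep odd positions and double even positions (subtract 9 from any doubled value over 9):
  doubled (positions 2,4,...): 4 3 1 8 3 4 5 → sum 28
  kept (positions 1,3,...): 8 6 3 2 9 2 7 7 → sum 44
Total = 72.
72 mod 10 = 2, so the number is invalid.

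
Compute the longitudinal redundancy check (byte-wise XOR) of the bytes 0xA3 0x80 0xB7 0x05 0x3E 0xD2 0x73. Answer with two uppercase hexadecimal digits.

XOR the bytes together:
  start with 0xA3
  0xA3 ⊕ 0x80 = 0x23
  0x23 ⊕ 0xB7 = 0x94
  0x94 ⊕ 0x05 = 0x91
  0x91 ⊕ 0x3E = 0xAF
  0xAF ⊕ 0xD2 = 0x7D
  0x7D ⊕ 0x73 = 0x0E

0E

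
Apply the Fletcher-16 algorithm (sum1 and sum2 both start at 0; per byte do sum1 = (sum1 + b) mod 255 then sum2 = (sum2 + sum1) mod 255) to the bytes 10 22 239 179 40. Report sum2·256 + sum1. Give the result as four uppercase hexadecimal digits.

Running sums (mod 255):
  after byte 0 (10): sum1=10, sum2=10
  after byte 1 (22): sum1=32, sum2=42
  after byte 2 (239): sum1=16, sum2=58
  after byte 3 (179): sum1=195, sum2=253
  after byte 4 (40): sum1=235, sum2=233
Checksum = sum2·256 + sum1 = 233·256 + 235 = 59883 = 0xE9EB.

E9EB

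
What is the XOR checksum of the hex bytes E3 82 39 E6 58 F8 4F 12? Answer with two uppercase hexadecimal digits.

XOR the bytes together:
  start with 0xE3
  0xE3 ⊕ 0x82 = 0x61
  0x61 ⊕ 0x39 = 0x58
  0x58 ⊕ 0xE6 = 0xBE
  0xBE ⊕ 0x58 = 0xE6
  0xE6 ⊕ 0xF8 = 0x1E
  0x1E ⊕ 0x4F = 0x51
  0x51 ⊕ 0x12 = 0x43

43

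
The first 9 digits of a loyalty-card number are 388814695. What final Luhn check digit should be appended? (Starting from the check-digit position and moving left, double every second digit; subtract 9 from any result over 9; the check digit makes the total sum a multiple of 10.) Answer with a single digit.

Partial digits right→left: 5 9 6 4 1 8 8 8 3
Double every second digit counting from the check-digit position (so the 1st, 3rd, 5th, ... of the partial from the right).
  doubled (with −9 where >9): 1 3 2 7 6 → sum 19
  kept as-is: 9 4 8 8 → sum 29
Total = 19 + 29 = 48.
Check digit = (10 − (48 mod 10)) mod 10 = 2.

2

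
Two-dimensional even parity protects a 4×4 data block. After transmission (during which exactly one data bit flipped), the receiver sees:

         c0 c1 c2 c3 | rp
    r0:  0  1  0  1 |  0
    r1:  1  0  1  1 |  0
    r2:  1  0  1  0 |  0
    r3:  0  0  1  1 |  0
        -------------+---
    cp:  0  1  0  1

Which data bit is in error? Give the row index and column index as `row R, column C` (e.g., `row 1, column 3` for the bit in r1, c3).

row 1, column 2

Recompute each row's even parity and compare to rp:
  r0: data parity 0, sent rp 0 → ok
  r1: data parity 1, sent rp 0 → mismatch
  r2: data parity 0, sent rp 0 → ok
  r3: data parity 0, sent rp 0 → ok
Recompute each column's even parity and compare to cp:
  c0: data parity 0, sent cp 0 → ok
  c1: data parity 1, sent cp 1 → ok
  c2: data parity 1, sent cp 0 → mismatch
  c3: data parity 1, sent cp 1 → ok
Exactly one row (r1) and one column (c2) fail → the flipped bit is at their intersection.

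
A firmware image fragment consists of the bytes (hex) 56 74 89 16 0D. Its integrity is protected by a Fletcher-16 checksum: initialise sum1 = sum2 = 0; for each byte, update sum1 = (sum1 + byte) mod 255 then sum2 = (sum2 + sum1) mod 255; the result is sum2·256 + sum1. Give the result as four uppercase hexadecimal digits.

5777

Running sums (mod 255):
  after byte 0 (56): sum1=86, sum2=86
  after byte 1 (74): sum1=202, sum2=33
  after byte 2 (89): sum1=84, sum2=117
  after byte 3 (16): sum1=106, sum2=223
  after byte 4 (0D): sum1=119, sum2=87
Checksum = sum2·256 + sum1 = 87·256 + 119 = 22391 = 0x5777.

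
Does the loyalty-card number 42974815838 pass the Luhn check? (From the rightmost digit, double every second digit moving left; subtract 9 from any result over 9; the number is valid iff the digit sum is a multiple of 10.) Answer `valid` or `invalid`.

From the right, keep odd positions and double even positions (subtract 9 from any doubled value over 9):
  doubled (positions 2,4,...): 6 1 7 5 4 → sum 23
  kept (positions 1,3,...): 8 8 1 4 9 4 → sum 34
Total = 57.
57 mod 10 = 7, so the number is invalid.

invalid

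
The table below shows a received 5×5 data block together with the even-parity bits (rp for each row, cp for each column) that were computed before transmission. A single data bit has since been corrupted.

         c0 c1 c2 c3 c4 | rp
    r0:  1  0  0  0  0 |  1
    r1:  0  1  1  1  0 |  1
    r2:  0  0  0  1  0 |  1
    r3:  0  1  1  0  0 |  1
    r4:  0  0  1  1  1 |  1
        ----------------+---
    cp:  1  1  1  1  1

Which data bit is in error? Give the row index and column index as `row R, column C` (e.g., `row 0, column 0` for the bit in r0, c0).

row 3, column 1

Recompute each row's even parity and compare to rp:
  r0: data parity 1, sent rp 1 → ok
  r1: data parity 1, sent rp 1 → ok
  r2: data parity 1, sent rp 1 → ok
  r3: data parity 0, sent rp 1 → mismatch
  r4: data parity 1, sent rp 1 → ok
Recompute each column's even parity and compare to cp:
  c0: data parity 1, sent cp 1 → ok
  c1: data parity 0, sent cp 1 → mismatch
  c2: data parity 1, sent cp 1 → ok
  c3: data parity 1, sent cp 1 → ok
  c4: data parity 1, sent cp 1 → ok
Exactly one row (r3) and one column (c1) fail → the flipped bit is at their intersection.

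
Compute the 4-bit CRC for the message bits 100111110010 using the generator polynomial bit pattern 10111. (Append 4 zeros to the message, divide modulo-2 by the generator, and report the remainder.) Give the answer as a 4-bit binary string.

1011

Append 4 zeros: 1001111100100000. Divide by 10111 (XOR where the leading bit is 1):
  pos 0: 10011 XOR 10111 = 00100
  pos 2: 10011 XOR 10111 = 00100
  pos 4: 10010 XOR 10111 = 00101
  pos 6: 10101 XOR 10111 = 00010
  pos 9: 10000 XOR 10111 = 00111
  pos 11: 11100 XOR 10111 = 01011
Remainder (last 4 bits) = 1011. This is the CRC / FCS.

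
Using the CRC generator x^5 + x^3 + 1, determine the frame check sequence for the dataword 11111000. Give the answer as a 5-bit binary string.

00101

Append 5 zeros: 1111100000000. Divide by 101001 (XOR where the leading bit is 1):
  pos 0: 111110 XOR 101001 = 010111
  pos 1: 101110 XOR 101001 = 000111
  pos 4: 111000 XOR 101001 = 010001
  pos 5: 100010 XOR 101001 = 001011
  pos 7: 101100 XOR 101001 = 000101
Remainder (last 5 bits) = 00101. This is the CRC / FCS.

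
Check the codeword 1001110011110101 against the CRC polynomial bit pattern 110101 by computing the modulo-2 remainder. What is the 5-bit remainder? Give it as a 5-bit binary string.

Modulo-2 division of 1001110011110101 by 110101:
  pos 0: 100111 XOR 110101 = 010010
  pos 1: 100100 XOR 110101 = 010001
  pos 2: 100010 XOR 110101 = 010111
  pos 3: 101111 XOR 110101 = 011010
  pos 4: 110101 XOR 110101 = 000000
  pos 10: 110101 XOR 110101 = 000000
Remainder = 00000 (zero — the frame passes the CRC check).

00000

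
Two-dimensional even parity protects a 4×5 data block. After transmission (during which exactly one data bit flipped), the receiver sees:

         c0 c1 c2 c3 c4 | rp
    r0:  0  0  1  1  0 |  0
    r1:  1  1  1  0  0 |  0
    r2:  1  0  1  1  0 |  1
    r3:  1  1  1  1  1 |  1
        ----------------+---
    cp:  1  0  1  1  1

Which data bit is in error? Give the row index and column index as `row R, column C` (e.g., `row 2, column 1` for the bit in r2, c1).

row 1, column 2

Recompute each row's even parity and compare to rp:
  r0: data parity 0, sent rp 0 → ok
  r1: data parity 1, sent rp 0 → mismatch
  r2: data parity 1, sent rp 1 → ok
  r3: data parity 1, sent rp 1 → ok
Recompute each column's even parity and compare to cp:
  c0: data parity 1, sent cp 1 → ok
  c1: data parity 0, sent cp 0 → ok
  c2: data parity 0, sent cp 1 → mismatch
  c3: data parity 1, sent cp 1 → ok
  c4: data parity 1, sent cp 1 → ok
Exactly one row (r1) and one column (c2) fail → the flipped bit is at their intersection.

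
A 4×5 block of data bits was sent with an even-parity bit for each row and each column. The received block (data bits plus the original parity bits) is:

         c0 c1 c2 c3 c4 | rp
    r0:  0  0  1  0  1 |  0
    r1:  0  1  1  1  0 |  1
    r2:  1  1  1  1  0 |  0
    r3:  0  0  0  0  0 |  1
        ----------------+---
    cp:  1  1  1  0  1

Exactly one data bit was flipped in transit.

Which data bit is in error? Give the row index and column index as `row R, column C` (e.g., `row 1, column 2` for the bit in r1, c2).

row 3, column 1

Recompute each row's even parity and compare to rp:
  r0: data parity 0, sent rp 0 → ok
  r1: data parity 1, sent rp 1 → ok
  r2: data parity 0, sent rp 0 → ok
  r3: data parity 0, sent rp 1 → mismatch
Recompute each column's even parity and compare to cp:
  c0: data parity 1, sent cp 1 → ok
  c1: data parity 0, sent cp 1 → mismatch
  c2: data parity 1, sent cp 1 → ok
  c3: data parity 0, sent cp 0 → ok
  c4: data parity 1, sent cp 1 → ok
Exactly one row (r3) and one column (c1) fail → the flipped bit is at their intersection.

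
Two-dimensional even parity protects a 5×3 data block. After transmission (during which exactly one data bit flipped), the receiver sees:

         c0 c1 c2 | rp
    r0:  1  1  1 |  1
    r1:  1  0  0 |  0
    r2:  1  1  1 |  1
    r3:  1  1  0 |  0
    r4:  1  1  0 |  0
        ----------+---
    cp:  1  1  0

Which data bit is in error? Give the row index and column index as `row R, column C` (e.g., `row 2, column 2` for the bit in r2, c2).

row 1, column 1

Recompute each row's even parity and compare to rp:
  r0: data parity 1, sent rp 1 → ok
  r1: data parity 1, sent rp 0 → mismatch
  r2: data parity 1, sent rp 1 → ok
  r3: data parity 0, sent rp 0 → ok
  r4: data parity 0, sent rp 0 → ok
Recompute each column's even parity and compare to cp:
  c0: data parity 1, sent cp 1 → ok
  c1: data parity 0, sent cp 1 → mismatch
  c2: data parity 0, sent cp 0 → ok
Exactly one row (r1) and one column (c1) fail → the flipped bit is at their intersection.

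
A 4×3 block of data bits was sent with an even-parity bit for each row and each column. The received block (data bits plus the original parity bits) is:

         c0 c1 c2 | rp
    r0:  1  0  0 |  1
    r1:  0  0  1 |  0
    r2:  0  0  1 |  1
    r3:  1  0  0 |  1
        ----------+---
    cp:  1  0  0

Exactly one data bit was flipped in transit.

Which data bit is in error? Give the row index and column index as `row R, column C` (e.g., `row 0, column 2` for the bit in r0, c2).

Recompute each row's even parity and compare to rp:
  r0: data parity 1, sent rp 1 → ok
  r1: data parity 1, sent rp 0 → mismatch
  r2: data parity 1, sent rp 1 → ok
  r3: data parity 1, sent rp 1 → ok
Recompute each column's even parity and compare to cp:
  c0: data parity 0, sent cp 1 → mismatch
  c1: data parity 0, sent cp 0 → ok
  c2: data parity 0, sent cp 0 → ok
Exactly one row (r1) and one column (c0) fail → the flipped bit is at their intersection.

row 1, column 0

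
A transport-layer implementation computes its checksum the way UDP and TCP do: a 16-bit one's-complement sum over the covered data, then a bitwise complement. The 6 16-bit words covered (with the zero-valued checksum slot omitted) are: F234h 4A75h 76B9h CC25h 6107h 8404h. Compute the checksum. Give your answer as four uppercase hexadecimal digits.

9B6A

One's-complement addition (fold any carry out of bit 15 back into bit 0):
  0xF234 + 0x4A75 = 0x13CA9 → wrap carry → 0x3CAA
  0x3CAA + 0x76B9 = 0x0B363
  0xB363 + 0xCC25 = 0x17F88 → wrap carry → 0x7F89
  0x7F89 + 0x6107 = 0x0E090
  0xE090 + 0x8404 = 0x16494 → wrap carry → 0x6495
One's-complement sum = 0x6495.
Checksum = ~0x6495 & 0xFFFF = 0x9B6A.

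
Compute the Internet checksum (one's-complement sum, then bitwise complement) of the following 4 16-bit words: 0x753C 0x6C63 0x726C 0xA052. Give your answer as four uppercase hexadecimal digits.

0BA1

One's-complement addition (fold any carry out of bit 15 back into bit 0):
  0x753C + 0x6C63 = 0x0E19F
  0xE19F + 0x726C = 0x1540B → wrap carry → 0x540C
  0x540C + 0xA052 = 0x0F45E
One's-complement sum = 0xF45E.
Checksum = ~0xF45E & 0xFFFF = 0x0BA1.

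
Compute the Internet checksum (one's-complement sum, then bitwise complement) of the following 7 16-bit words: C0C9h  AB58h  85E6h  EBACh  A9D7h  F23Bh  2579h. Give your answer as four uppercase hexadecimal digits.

One's-complement addition (fold any carry out of bit 15 back into bit 0):
  0xC0C9 + 0xAB58 = 0x16C21 → wrap carry → 0x6C22
  0x6C22 + 0x85E6 = 0x0F208
  0xF208 + 0xEBAC = 0x1DDB4 → wrap carry → 0xDDB5
  0xDDB5 + 0xA9D7 = 0x1878C → wrap carry → 0x878D
  0x878D + 0xF23B = 0x179C8 → wrap carry → 0x79C9
  0x79C9 + 0x2579 = 0x09F42
One's-complement sum = 0x9F42.
Checksum = ~0x9F42 & 0xFFFF = 0x60BD.

60BD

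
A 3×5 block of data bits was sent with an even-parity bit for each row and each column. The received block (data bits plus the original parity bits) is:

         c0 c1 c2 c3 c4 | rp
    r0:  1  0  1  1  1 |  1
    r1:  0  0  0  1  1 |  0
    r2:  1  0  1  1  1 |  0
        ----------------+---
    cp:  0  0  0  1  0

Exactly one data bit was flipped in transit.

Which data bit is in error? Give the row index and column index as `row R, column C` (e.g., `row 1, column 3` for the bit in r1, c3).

Recompute each row's even parity and compare to rp:
  r0: data parity 0, sent rp 1 → mismatch
  r1: data parity 0, sent rp 0 → ok
  r2: data parity 0, sent rp 0 → ok
Recompute each column's even parity and compare to cp:
  c0: data parity 0, sent cp 0 → ok
  c1: data parity 0, sent cp 0 → ok
  c2: data parity 0, sent cp 0 → ok
  c3: data parity 1, sent cp 1 → ok
  c4: data parity 1, sent cp 0 → mismatch
Exactly one row (r0) and one column (c4) fail → the flipped bit is at their intersection.

row 0, column 4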